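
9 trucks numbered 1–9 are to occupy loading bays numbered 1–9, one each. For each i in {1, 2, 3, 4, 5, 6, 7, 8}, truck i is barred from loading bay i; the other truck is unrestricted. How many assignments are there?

Let Aᵢ (for 1 ≤ i ≤ 8) be the placements that put truck i in its forbidden loading bay. Any j of these fix j positions, leaving (9−j)! ways to fill the rest, and there are C(8,j) ways to pick which j.
By inclusion–exclusion, the number of valid placements is Σ_{j=0}^{8} (−1)^j C(8,j)·(9−j)!.
Computing: 362880 − 322560 + 141120 − 40320 + 8400 − 1344 + 168 − 16 + 1 = 148329.

148329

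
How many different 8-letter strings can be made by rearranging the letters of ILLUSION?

The 8 letters of ILLUSION have repeats: I appearing twice and L appearing twice.
So there are 8! / (2!·2!) = 10080 distinguishable arrangements.

10080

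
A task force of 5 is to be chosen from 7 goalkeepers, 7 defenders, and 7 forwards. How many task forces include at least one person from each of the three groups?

14406

With no constraint there are C(21,5) = 20349 possible selections.
Selections missing a whole group: no goalkeepers → C(14,5) = 2002; no defenders → C(14,5) = 2002; no forwards → C(14,5) = 2002.
Add back selections omitting two groups (i.e. drawn from a single group): C(7,5) + C(7,5) + C(7,5) = 63.
By inclusion–exclusion: 20349 − 6006 + 63 = 14406.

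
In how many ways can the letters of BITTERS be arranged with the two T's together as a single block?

720

Treat the 2 copies of T as a single block. The multiset to arrange is then {TT, B, E, I, R, S}, 6 items in all.
All 6 items are distinct, so there are (6)! = 720 arrangements.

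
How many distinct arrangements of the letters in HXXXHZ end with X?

30

Fix X in the last position and arrange the remaining 5 letters.
Those 5 letters have H appearing twice and X appearing twice, giving (5)!/(2!·2!) = 30.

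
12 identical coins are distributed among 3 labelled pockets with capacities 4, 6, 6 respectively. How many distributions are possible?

By stars and bars, unrestricted non-negative solutions to x_1+…+x_3 = 12 number C(12+2,2) = 91.
Subtract solutions that violate a single cap (substitute x_i' = x_i − (cap_i+1)): x_1 ≥ 5 gives C(9,2) = 36; x_2 ≥ 7 gives C(7,2) = 21; x_3 ≥ 7 gives C(7,2) = 21. Together 78.
Add back pairs where two caps are both exceeded: 1 + 1 + 0 = 2.
By inclusion–exclusion the count is 91 − 78 + 2 = 15.

15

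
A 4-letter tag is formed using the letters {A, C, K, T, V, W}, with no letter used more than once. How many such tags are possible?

With no repetition, fill the 4 letters in order: 6 choices, then 5, down to 3.
That product is 6 × 5 × 4 × 3 = 360.

360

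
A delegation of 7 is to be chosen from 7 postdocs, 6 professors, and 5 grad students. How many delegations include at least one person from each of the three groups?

28987

Total 7-person selections from all 18: C(18,7) = 31824.
Subtract selections that omit an entire group: no postdocs → C(11,7) = 330; no professors → C(12,7) = 792; no grad students → C(13,7) = 1716.
Add back selections omitting two groups (i.e. drawn from a single group): C(7,7) + C(6,7) + C(5,7) = 1.
By inclusion–exclusion: 31824 − 2838 + 1 = 28987.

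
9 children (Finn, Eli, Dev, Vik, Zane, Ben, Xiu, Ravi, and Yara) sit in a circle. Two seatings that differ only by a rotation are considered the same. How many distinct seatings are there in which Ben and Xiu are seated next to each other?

Glue Ben and Xiu into a block (2 internal orders). Seating 8 units around a circle gives (7)! arrangements.
So 2 × (7)! = 2 × 5040 = 10080.

10080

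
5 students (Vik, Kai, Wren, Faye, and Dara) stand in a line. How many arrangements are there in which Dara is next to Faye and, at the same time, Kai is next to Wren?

24

Treat {Dara,Faye} as one block (2 orders) and {Kai,Wren} as another (2 orders).
That leaves 3 units to arrange: 2 × 2 × 3! = 4 × 6 = 24.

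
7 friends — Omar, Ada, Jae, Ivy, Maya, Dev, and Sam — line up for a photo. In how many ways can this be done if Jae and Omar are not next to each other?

Of the 7! = 5040 arrangements, those with Jae and Omar adjacent number 2 × 6! = 1440 (treat the pair as a block with 2 internal orders).
Complementary counting: 5040 − 1440 = 3600.

3600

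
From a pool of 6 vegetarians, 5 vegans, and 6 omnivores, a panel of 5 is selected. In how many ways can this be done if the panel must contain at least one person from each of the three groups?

Total 5-person selections from all 17: C(17,5) = 6188.
Subtract selections that omit an entire group: no vegetarians → C(11,5) = 462; no vegans → C(12,5) = 792; no omnivores → C(11,5) = 462.
Add back selections omitting two groups (i.e. drawn from a single group): C(6,5) + C(5,5) + C(6,5) = 13.
By inclusion–exclusion: 6188 − 1716 + 13 = 4485.

4485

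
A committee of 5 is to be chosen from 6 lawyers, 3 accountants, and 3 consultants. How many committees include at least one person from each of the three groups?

Total 5-person selections from all 12: C(12,5) = 792.
Subtract selections that omit an entire group: no lawyers → C(6,5) = 6; no accountants → C(9,5) = 126; no consultants → C(9,5) = 126.
Add back selections omitting two groups (i.e. drawn from a single group): C(6,5) + C(3,5) + C(3,5) = 6.
By inclusion–exclusion: 792 − 258 + 6 = 540.

540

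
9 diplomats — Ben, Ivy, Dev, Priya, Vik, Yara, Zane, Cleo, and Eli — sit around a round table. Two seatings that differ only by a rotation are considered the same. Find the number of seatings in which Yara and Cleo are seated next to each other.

10080

Treat {Yara, Cleo} as one unit (2 internal orders) and seat the resulting 8 units around the table: (7)! circular arrangements.
So 2 × (7)! = 2 × 5040 = 10080.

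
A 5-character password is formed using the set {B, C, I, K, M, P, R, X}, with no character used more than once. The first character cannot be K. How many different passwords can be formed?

The first character has 8−1 = 7 choices (anything except K).
The remaining 4 characters are filled from the other 7 symbols without repetition: 7 × 6 × 5 × 4 = 840.
Total: 7 × 840 = 5880.

5880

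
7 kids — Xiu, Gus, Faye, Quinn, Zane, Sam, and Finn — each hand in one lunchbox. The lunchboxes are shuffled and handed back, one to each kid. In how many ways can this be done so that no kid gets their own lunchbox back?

Let Aᵢ be the assignments in which kid i gets their own lunchbox. We want the size of the complement of A₁∪…∪A_7.
By inclusion–exclusion this is Σ_{j=0}^{7} (−1)^j C(7,j)·(7−j)!.
Computing: 5040 − 5040 + 2520 − 840 + 210 − 42 + 7 − 1 = 1854.

1854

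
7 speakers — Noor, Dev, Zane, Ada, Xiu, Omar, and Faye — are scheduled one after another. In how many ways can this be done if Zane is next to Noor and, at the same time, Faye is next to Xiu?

Treat {Zane,Noor} as one block (2 orders) and {Faye,Xiu} as another (2 orders).
That leaves 5 units to arrange: 2 × 2 × 5! = 4 × 120 = 480.

480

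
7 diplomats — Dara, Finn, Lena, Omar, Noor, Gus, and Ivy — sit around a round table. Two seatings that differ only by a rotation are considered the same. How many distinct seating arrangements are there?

Fix one person's seat to break rotational symmetry; the remaining 6 people can be arranged in (6)! = 720 ways.

720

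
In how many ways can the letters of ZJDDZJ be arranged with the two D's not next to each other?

Total arrangements of ZJDDZJ: 6!/(2!·2!·2!) = 90.
Arrangements with the D's together: treat DD as one letter, giving (5)!/(2!·2!) = 30.
Hence 90 − 30 = 60.

60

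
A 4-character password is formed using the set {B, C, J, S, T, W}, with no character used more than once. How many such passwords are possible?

With no repetition, fill the 4 characters in order: 6 choices, then 5, down to 3.
6 × 5 × 4 × 3 = 360.

360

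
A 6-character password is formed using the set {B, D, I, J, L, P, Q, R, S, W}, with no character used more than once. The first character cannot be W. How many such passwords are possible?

136080

The first character has 10−1 = 9 choices (anything except W).
The remaining 5 characters are filled from the other 9 symbols without repetition: 9 × 8 × 7 × 6 × 5 = 15120.
Total: 9 × 15120 = 136080.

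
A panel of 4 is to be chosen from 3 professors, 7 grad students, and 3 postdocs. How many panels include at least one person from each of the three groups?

With no constraint there are C(13,4) = 715 possible selections.
Subtract selections that omit an entire group: no professors → C(10,4) = 210; no grad students → C(6,4) = 15; no postdocs → C(10,4) = 210.
Add back selections omitting two groups (i.e. drawn from a single group): C(3,4) + C(7,4) + C(3,4) = 35.
By inclusion–exclusion: 715 − 435 + 35 = 315.

315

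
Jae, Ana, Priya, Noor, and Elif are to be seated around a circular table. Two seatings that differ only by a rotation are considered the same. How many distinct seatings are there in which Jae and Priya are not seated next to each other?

12

All circular seatings of 5 people number (4)! = 24.
Seatings with Jae beside Priya: treat them as a block with 2 internal orders, giving 2 × (3)! = 12.
Subtracting, 24 − 12 = 12.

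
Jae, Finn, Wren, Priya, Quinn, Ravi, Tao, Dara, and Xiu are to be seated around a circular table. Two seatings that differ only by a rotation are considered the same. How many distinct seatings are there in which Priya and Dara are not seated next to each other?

Without the restriction there are (8)! = 40320 seatings.
Seatings with Priya beside Dara: treat them as a block with 2 internal orders, giving 2 × (7)! = 10080.
Subtracting, 40320 − 10080 = 30240.

30240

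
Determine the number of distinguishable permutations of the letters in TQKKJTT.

420

TQKKJTT has 7 letters with K appearing twice and T appearing 3 times.
Dividing 7! = 5040 by 3!·2! = 12 for the repeated letters gives 420.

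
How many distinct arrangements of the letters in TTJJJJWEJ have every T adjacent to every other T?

336

Treat the 2 copies of T as a single block. The multiset to arrange is then {TT, E, J, J, J, J, J, W}, 8 items in all.
That gives (8)!/(5!) = 336 arrangements.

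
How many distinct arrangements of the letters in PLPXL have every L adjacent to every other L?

Treat the 2 copies of L as a single block. The multiset to arrange is then {LL, P, P, X}, 4 items in all.
That gives (4)!/(2!) = 12 arrangements.

12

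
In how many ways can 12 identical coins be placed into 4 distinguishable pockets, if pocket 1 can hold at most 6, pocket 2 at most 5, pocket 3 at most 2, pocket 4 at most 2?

Ignoring the caps, the number of non-negative solutions to x_1+…+x_4 = 12 is C(15,3) = 455.
Subtract solutions that violate a single cap (substitute x_i' = x_i − (cap_i+1)): x_1 ≥ 7 gives C(8,3) = 56; x_2 ≥ 6 gives C(9,3) = 84; x_3 ≥ 3 gives C(12,3) = 220; x_4 ≥ 3 gives C(12,3) = 220. Together 580.
Add back pairs where two caps are both exceeded: 0 + 10 + 10 + 20 + 20 + 84 = 144.
Subtract triples: 0 + 0 + 0 + 1 = 1.
By inclusion–exclusion the count is 455 − 580 + 144 − 1 = 18.

18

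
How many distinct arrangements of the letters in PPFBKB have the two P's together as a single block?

Treat the 2 copies of P as a single block. The multiset to arrange is then {PP, B, B, F, K}, 5 items in all.
That gives (5)!/(2!) = 60 arrangements.

60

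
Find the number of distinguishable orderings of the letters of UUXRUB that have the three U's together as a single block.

24

Treat the 3 copies of U as a single block. The multiset to arrange is then {UUU, B, R, X}, 4 items in all.
All 4 items are distinct, so there are (4)! = 24 arrangements.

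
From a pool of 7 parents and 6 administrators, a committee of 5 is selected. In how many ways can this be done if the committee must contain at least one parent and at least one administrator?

1260

With no constraint there are C(13,5) = 1287 possible selections.
Subtract selections that omit an entire group: no parents → C(6,5) = 6; no administrators → C(7,5) = 21.
Both groups omitted at once is impossible, so 1287 − 27 = 1260.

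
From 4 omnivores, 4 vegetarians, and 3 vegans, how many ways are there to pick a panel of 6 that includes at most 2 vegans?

Split by how many vegans are chosen (0 through 2).
Sum: C(3,0)·C(8,6) + C(3,1)·C(8,5) + C(3,2)·C(8,4) = 28 + 168 + 210 = 406.

406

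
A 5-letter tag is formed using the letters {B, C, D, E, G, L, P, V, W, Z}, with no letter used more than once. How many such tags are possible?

30240

With no repetition, fill the 5 letters in order: 10 choices, then 9, down to 6.
10 × 9 × 8 × 7 × 6 = 30240.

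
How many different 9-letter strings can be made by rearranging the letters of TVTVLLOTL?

5040

Letter multiplicities in TVTVLLOTL: L×3, O×1, T×3, V×2.
The number of distinct arrangements is 9!/(3!·3!·2!) = 362880/72 = 5040.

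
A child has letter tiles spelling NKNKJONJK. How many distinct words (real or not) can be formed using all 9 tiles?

5040

The 9 letters of NKNKJONJK have repeats: J appearing twice, K appearing 3 times, and N appearing 3 times.
The number of distinct arrangements is 9!/(3!·3!·2!) = 362880/72 = 5040.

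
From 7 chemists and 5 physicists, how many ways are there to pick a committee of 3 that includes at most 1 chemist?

Split by how many chemists are chosen (0 through 1).
Sum: C(7,0)·C(5,3) + C(7,1)·C(5,2) = 10 + 70 = 80.

80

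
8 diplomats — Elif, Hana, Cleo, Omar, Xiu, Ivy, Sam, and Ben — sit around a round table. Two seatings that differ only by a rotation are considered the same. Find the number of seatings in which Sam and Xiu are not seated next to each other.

3600

All circular seatings of 8 people number (7)! = 5040.
Seatings with Sam beside Xiu: treat them as a block with 2 internal orders, giving 2 × (6)! = 1440.
Subtracting, 5040 − 1440 = 3600.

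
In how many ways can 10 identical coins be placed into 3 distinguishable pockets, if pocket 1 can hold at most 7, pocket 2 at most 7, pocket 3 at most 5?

39

By stars and bars, unrestricted non-negative solutions to x_1+…+x_3 = 10 number C(10+2,2) = 66.
Subtract solutions that violate a single cap (substitute x_i' = x_i − (cap_i+1)): x_1 ≥ 8 gives C(4,2) = 6; x_2 ≥ 8 gives C(4,2) = 6; x_3 ≥ 6 gives C(6,2) = 15. Together 27.
No two caps can be exceeded simultaneously, so the pair terms are all 0.
By inclusion–exclusion the count is 66 − 27 + 0 = 39.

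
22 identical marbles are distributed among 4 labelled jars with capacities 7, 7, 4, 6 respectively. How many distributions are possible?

By stars and bars, unrestricted non-negative solutions to x_1+…+x_4 = 22 number C(22+3,3) = 2300.
Subtract solutions that violate a single cap (substitute x_i' = x_i − (cap_i+1)): x_1 ≥ 8 gives C(17,3) = 680; x_2 ≥ 8 gives C(17,3) = 680; x_3 ≥ 5 gives C(20,3) = 1140; x_4 ≥ 7 gives C(18,3) = 816. Together 3316.
Add back pairs where two caps are both exceeded: 84 + 220 + 120 + 220 + 120 + 286 = 1050.
Subtract triples: 4 + 0 + 10 + 10 = 24.
By inclusion–exclusion the count is 2300 − 3316 + 1050 − 24 = 10.

10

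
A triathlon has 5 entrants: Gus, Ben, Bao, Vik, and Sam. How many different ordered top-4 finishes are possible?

120

There are 5 choices for 1st place, 4 for 2nd, and so on down to 2 for position 4.
That gives 5 × 4 × 3 × 2 = 120.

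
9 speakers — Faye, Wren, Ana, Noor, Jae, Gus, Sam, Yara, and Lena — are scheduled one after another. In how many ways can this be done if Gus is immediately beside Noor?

80640

Glue Gus and Noor into one block (2 internal orders), leaving 8 units to arrange in a row.
So the count is 2·(8)! = 80640.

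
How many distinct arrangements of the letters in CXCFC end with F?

Fix F in the last position and arrange the remaining 4 letters.
Those 4 letters have C appearing 3 times, giving (4)!/(3!) = 4.

4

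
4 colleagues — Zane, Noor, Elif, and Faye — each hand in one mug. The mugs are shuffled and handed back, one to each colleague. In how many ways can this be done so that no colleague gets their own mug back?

Let Aᵢ be the assignments in which colleague i gets their own mug. We want the size of the complement of A₁∪…∪A_4.
By inclusion–exclusion this is Σ_{j=0}^{4} (−1)^j C(4,j)·(4−j)!.
Computing: 24 − 24 + 12 − 4 + 1 = 9.

9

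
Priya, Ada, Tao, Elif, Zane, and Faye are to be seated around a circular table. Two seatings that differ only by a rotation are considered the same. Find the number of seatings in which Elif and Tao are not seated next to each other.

Without the restriction there are (5)! = 120 seatings.
Seatings with Elif beside Tao: treat them as a block with 2 internal orders, giving 2 × (4)! = 48.
Subtracting, 120 − 48 = 72.

72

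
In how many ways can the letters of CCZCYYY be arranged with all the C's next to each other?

20

Treat the 3 copies of C as a single block. The multiset to arrange is then {CCC, Y, Y, Y, Z}, 5 items in all.
That gives (5)!/(3!) = 20 arrangements.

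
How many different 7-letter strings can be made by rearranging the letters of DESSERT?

The 7 letters of DESSERT have repeats: E appearing twice and S appearing twice.
Dividing 7! = 5040 by 2!·2! = 4 for the repeated letters gives 1260.

1260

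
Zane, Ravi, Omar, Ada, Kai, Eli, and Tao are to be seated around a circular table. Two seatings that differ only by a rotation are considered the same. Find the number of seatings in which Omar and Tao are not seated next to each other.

Without the restriction there are (6)! = 720 seatings.
Seatings with Omar beside Tao: treat them as a block with 2 internal orders, giving 2 × (5)! = 240.
Subtracting, 720 − 240 = 480.

480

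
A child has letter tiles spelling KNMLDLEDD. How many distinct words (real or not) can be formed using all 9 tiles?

The 9 letters of KNMLDLEDD have repeats: D appearing 3 times and L appearing twice.
So there are 9! / (3!·2!) = 30240 distinguishable arrangements.

30240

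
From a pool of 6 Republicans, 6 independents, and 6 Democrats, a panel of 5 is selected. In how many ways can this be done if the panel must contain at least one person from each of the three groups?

With no constraint there are C(18,5) = 8568 possible selections.
Subtract selections that omit an entire group: no Republicans → C(12,5) = 792; no independents → C(12,5) = 792; no Democrats → C(12,5) = 792.
Add back selections omitting two groups (i.e. drawn from a single group): C(6,5) + C(6,5) + C(6,5) = 18.
By inclusion–exclusion: 8568 − 2376 + 18 = 6210.

6210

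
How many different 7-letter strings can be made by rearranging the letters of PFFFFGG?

PFFFFGG has 7 letters with F appearing 4 times and G appearing twice.
Dividing 7! = 5040 by 4!·2! = 48 for the repeated letters gives 105.

105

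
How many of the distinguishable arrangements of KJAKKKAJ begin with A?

Fix A in the first position and arrange the remaining 7 letters.
Those 7 letters have J appearing twice and K appearing 4 times, giving (7)!/(4!·2!) = 105.

105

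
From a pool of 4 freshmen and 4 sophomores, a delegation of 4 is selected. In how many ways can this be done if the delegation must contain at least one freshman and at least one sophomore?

68

With no constraint there are C(8,4) = 70 possible selections.
Subtract selections that omit an entire group: no freshmen → C(4,4) = 1; no sophomores → C(4,4) = 1.
Both groups omitted at once is impossible, so 70 − 2 = 68.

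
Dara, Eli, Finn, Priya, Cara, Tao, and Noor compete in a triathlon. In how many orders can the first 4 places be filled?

This is an ordered selection of 4 from 7: P(7,4).
That gives 7 × 6 × 5 × 4 = 840.

840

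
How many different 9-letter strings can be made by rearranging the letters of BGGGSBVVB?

5040

Letter multiplicities in BGGGSBVVB: B×3, G×3, S×1, V×2.
So there are 9! / (3!·3!·2!) = 5040 distinguishable arrangements.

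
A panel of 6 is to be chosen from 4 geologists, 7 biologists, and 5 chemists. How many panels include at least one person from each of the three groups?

6545

With no constraint there are C(16,6) = 8008 possible selections.
Selections missing a whole group: no geologists → C(12,6) = 924; no biologists → C(9,6) = 84; no chemists → C(11,6) = 462.
Add back selections omitting two groups (i.e. drawn from a single group): C(4,6) + C(7,6) + C(5,6) = 7.
By inclusion–exclusion: 8008 − 1470 + 7 = 6545.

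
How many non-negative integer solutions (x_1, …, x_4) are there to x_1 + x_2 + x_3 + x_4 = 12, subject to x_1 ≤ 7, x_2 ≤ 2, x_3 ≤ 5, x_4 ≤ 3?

42

Ignoring the caps, the number of non-negative solutions to x_1+…+x_4 = 12 is C(15,3) = 455.
Subtract solutions that violate a single cap (substitute x_i' = x_i − (cap_i+1)): x_1 ≥ 8 gives C(7,3) = 35; x_2 ≥ 3 gives C(12,3) = 220; x_3 ≥ 6 gives C(9,3) = 84; x_4 ≥ 4 gives C(11,3) = 165. Together 504.
Add back pairs where two caps are both exceeded: 4 + 0 + 1 + 20 + 56 + 10 = 91.
By inclusion–exclusion the count is 455 − 504 + 91 = 42.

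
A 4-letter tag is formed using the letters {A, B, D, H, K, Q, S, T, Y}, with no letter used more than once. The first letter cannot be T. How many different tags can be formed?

The first letter has 9−1 = 8 choices (anything except T).
The remaining 3 letters are filled from the other 8 symbols without repetition: 8 × 7 × 6 = 336.
Total: 8 × 336 = 2688.

2688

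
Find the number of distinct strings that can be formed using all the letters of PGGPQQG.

PGGPQQG has 7 letters with G appearing 3 times, P appearing twice, and Q appearing twice.
The number of distinct arrangements is 7!/(3!·2!·2!) = 5040/24 = 210.

210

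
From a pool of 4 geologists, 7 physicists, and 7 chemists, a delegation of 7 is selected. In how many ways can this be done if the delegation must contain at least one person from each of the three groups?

Total 7-person selections from all 18: C(18,7) = 31824.
Subtract selections that omit an entire group: no geologists → C(14,7) = 3432; no physicists → C(11,7) = 330; no chemists → C(11,7) = 330.
Add back selections omitting two groups (i.e. drawn from a single group): C(4,7) + C(7,7) + C(7,7) = 2.
By inclusion–exclusion: 31824 − 4092 + 2 = 27734.

27734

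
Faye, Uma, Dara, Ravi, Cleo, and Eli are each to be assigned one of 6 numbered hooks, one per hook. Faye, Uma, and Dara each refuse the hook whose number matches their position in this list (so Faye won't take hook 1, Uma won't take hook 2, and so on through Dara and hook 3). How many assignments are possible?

426

Let Aᵢ (for i ∈ {1, 2, 3}) be the placements that put person i in their forbidden hook. Any j of these fix j positions, leaving (6−j)! ways to fill the rest, and there are C(3,j) ways to pick which j.
By inclusion–exclusion, the number of valid placements is Σ_{j=0}^{3} (−1)^j C(3,j)·(6−j)!.
Computing: 720 − 360 + 72 − 6 = 426.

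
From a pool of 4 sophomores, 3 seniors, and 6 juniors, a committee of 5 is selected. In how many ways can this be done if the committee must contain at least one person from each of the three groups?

With no constraint there are C(13,5) = 1287 possible selections.
Subtract selections that omit an entire group: no sophomores → C(9,5) = 126; no seniors → C(10,5) = 252; no juniors → C(7,5) = 21.
Add back selections omitting two groups (i.e. drawn from a single group): C(4,5) + C(3,5) + C(6,5) = 6.
By inclusion–exclusion: 1287 − 399 + 6 = 894.

894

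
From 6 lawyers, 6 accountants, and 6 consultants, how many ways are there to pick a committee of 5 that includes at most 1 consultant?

Split by how many consultants are chosen (0 through 1).
Sum: C(6,0)·C(12,5) + C(6,1)·C(12,4) = 792 + 2970 = 3762.

3762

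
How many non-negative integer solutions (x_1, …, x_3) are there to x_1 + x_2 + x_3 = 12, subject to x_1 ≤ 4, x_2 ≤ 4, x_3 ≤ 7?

10

By stars and bars, unrestricted non-negative solutions to x_1+…+x_3 = 12 number C(12+2,2) = 91.
Subtract solutions that violate a single cap (substitute x_i' = x_i − (cap_i+1)): x_1 ≥ 5 gives C(9,2) = 36; x_2 ≥ 5 gives C(9,2) = 36; x_3 ≥ 8 gives C(6,2) = 15. Together 87.
Add back pairs where two caps are both exceeded: 6 + 0 + 0 = 6.
By inclusion–exclusion the count is 91 − 87 + 6 = 10.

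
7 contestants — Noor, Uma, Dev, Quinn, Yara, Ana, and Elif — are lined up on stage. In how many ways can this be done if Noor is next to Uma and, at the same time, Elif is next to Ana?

Treat {Noor,Uma} as one block (2 orders) and {Elif,Ana} as another (2 orders).
That leaves 5 units to arrange: 2 × 2 × 5! = 4 × 120 = 480.

480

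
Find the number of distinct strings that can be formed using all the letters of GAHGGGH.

105

Letter multiplicities in GAHGGGH: A×1, G×4, H×2.
Dividing 7! = 5040 by 4!·2! = 48 for the repeated letters gives 105.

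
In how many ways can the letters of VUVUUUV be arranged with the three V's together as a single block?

5

Treat the 3 copies of V as a single block. The multiset to arrange is then {VVV, U, U, U, U}, 5 items in all.
That gives (5)!/(4!) = 5 arrangements.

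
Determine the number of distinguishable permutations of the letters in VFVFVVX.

105

VFVFVVX has 7 letters with F appearing twice and V appearing 4 times.
The number of distinct arrangements is 7!/(4!·2!) = 5040/48 = 105.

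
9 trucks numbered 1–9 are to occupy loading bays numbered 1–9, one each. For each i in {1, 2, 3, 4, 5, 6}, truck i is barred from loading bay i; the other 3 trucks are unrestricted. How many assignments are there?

Let Aᵢ (for 1 ≤ i ≤ 6) be the placements that put truck i in its forbidden loading bay. Any j of these fix j positions, leaving (9−j)! ways to fill the rest, and there are C(6,j) ways to pick which j.
By inclusion–exclusion, the number of valid placements is Σ_{j=0}^{6} (−1)^j C(6,j)·(9−j)!.
Computing: 362880 − 241920 + 75600 − 14400 + 1800 − 144 + 6 = 183822.

183822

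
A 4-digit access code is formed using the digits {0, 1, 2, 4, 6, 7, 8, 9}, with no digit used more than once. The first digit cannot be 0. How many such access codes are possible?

1470

The first digit has 8−1 = 7 choices (anything except 0).
The remaining 3 digits are filled from the other 7 symbols without repetition: 7 × 6 × 5 = 210.
Total: 7 × 210 = 1470.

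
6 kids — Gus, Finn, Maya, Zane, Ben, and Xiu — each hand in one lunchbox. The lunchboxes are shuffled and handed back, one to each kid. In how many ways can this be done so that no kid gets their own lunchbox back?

This is the derangement count D_6: permutations of 6 items with no fixed point.
By inclusion–exclusion this is Σ_{j=0}^{6} (−1)^j C(6,j)·(6−j)!.
Computing: 720 − 720 + 360 − 120 + 30 − 6 + 1 = 265.

265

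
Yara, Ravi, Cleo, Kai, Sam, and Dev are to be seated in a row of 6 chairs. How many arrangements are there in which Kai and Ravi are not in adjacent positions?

480

Of the 6! = 720 arrangements, those with Kai and Ravi adjacent number 2 × 5! = 240 (treat the pair as a block with 2 internal orders).
So 720 − 240 = 480 arrangements keep them apart.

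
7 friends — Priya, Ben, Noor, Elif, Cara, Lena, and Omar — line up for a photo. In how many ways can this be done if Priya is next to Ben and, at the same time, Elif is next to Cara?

Treat {Priya,Ben} as one block (2 orders) and {Elif,Cara} as another (2 orders).
That leaves 5 units to arrange: 2 × 2 × 5! = 4 × 120 = 480.

480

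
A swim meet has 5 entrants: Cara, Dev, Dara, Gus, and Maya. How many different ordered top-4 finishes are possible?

120

This is an ordered selection of 4 from 5: P(5,4).
That gives 5 × 4 × 3 × 2 = 120.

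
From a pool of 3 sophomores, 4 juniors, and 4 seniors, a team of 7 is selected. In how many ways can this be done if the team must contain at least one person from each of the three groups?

Unrestricted: C(11,7) = 330 ways to pick any 7 of the 11.
Selections missing a whole group: no sophomores → C(8,7) = 8; no juniors → C(7,7) = 1; no seniors → C(7,7) = 1.
Add back selections omitting two groups (i.e. drawn from a single group): C(3,7) + C(4,7) + C(4,7) = 0.
By inclusion–exclusion: 330 − 10 + 0 = 320.

320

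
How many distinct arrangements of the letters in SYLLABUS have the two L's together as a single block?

2520

Treat the 2 copies of L as a single block. The multiset to arrange is then {LL, A, B, S, S, U, Y}, 7 items in all.
That gives (7)!/(2!) = 2520 arrangements.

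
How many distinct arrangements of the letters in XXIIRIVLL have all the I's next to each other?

1260

Treat the 3 copies of I as a single block. The multiset to arrange is then {III, L, L, R, V, X, X}, 7 items in all.
That gives (7)!/(2!·2!) = 1260 arrangements.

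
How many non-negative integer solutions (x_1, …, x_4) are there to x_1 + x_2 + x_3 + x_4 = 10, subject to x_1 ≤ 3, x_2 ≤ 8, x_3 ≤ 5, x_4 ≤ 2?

By stars and bars, unrestricted non-negative solutions to x_1+…+x_4 = 10 number C(10+3,3) = 286.
Subtract solutions that violate a single cap (substitute x_i' = x_i − (cap_i+1)): x_1 ≥ 4 gives C(9,3) = 84; x_2 ≥ 9 gives C(4,3) = 4; x_3 ≥ 6 gives C(7,3) = 35; x_4 ≥ 3 gives C(10,3) = 120. Together 243.
Add back pairs where two caps are both exceeded: 0 + 1 + 20 + 0 + 0 + 4 = 25.
By inclusion–exclusion the count is 286 − 243 + 25 = 68.

68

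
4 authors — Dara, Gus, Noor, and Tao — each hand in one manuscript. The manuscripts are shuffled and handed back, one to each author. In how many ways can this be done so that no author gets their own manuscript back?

Let Aᵢ be the assignments in which author i gets their own manuscript. We want the size of the complement of A₁∪…∪A_4.
By inclusion–exclusion this is Σ_{j=0}^{4} (−1)^j C(4,j)·(4−j)!.
Computing: 24 − 24 + 12 − 4 + 1 = 9.

9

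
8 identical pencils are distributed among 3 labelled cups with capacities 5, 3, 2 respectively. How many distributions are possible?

Without the upper bounds there are C(10,2) = 45 ways to split 8 among 3 cups.
Subtract solutions that violate a single cap (substitute x_i' = x_i − (cap_i+1)): x_1 ≥ 6 gives C(4,2) = 6; x_2 ≥ 4 gives C(6,2) = 15; x_3 ≥ 3 gives C(7,2) = 21. Together 42.
Add back pairs where two caps are both exceeded: 0 + 0 + 3 = 3.
By inclusion–exclusion the count is 45 − 42 + 3 = 6.

6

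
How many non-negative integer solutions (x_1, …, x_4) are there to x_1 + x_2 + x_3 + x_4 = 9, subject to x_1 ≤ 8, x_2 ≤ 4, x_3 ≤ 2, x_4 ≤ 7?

By stars and bars, unrestricted non-negative solutions to x_1+…+x_4 = 9 number C(9+3,3) = 220.
Subtract solutions that violate a single cap (substitute x_i' = x_i − (cap_i+1)): x_1 ≥ 9 gives C(3,3) = 1; x_2 ≥ 5 gives C(7,3) = 35; x_3 ≥ 3 gives C(9,3) = 84; x_4 ≥ 8 gives C(4,3) = 4. Together 124.
Add back pairs where two caps are both exceeded: 0 + 0 + 0 + 4 + 0 + 0 = 4.
By inclusion–exclusion the count is 220 − 124 + 4 = 100.

100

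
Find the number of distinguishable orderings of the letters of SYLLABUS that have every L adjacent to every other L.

2520

Treat the 2 copies of L as a single block. The multiset to arrange is then {LL, A, B, S, S, U, Y}, 7 items in all.
That gives (7)!/(2!) = 2520 arrangements.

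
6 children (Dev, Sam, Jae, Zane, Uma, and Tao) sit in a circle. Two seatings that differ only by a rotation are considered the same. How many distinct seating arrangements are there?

Around a circle, 6 distinct people have 6!/6 = (5)! = 120 rotationally distinct seatings.

120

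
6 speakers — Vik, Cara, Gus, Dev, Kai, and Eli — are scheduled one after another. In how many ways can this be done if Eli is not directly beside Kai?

There are 6! = 720 arrangements in all. If Eli and Kai are adjacent, merging them into one block gives 2·(5)! = 240 arrangements.
Complementary counting: 720 − 240 = 480.

480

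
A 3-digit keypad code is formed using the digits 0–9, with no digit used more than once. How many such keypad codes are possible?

720

Choose and order 3 of the 10 symbols: the first digit has 10 options, the next 9, then 8.
10 × 9 × 8 = 720.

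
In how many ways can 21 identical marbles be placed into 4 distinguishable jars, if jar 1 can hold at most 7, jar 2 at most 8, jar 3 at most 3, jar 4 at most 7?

34

Ignoring the caps, the number of non-negative solutions to x_1+…+x_4 = 21 is C(24,3) = 2024.
Subtract solutions that violate a single cap (substitute x_i' = x_i − (cap_i+1)): x_1 ≥ 8 gives C(16,3) = 560; x_2 ≥ 9 gives C(15,3) = 455; x_3 ≥ 4 gives C(20,3) = 1140; x_4 ≥ 8 gives C(16,3) = 560. Together 2715.
Add back pairs where two caps are both exceeded: 35 + 220 + 56 + 165 + 35 + 220 = 731.
Subtract triples: 1 + 0 + 4 + 1 = 6.
By inclusion–exclusion the count is 2024 − 2715 + 731 − 6 = 34.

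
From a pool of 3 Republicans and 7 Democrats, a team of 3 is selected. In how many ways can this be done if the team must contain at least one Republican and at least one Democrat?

Unrestricted: C(10,3) = 120 ways to pick any 3 of the 10.
Subtract selections that omit an entire group: no Republicans → C(7,3) = 35; no Democrats → C(3,3) = 1.
Both groups omitted at once is impossible, so 120 − 36 = 84.

84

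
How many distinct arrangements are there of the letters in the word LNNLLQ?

The 6 letters of LNNLLQ have repeats: L appearing 3 times and N appearing twice.
So there are 6! / (3!·2!) = 60 distinguishable arrangements.

60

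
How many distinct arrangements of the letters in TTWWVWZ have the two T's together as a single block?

120

Treat the 2 copies of T as a single block. The multiset to arrange is then {TT, V, W, W, W, Z}, 6 items in all.
That gives (6)!/(3!) = 120 arrangements.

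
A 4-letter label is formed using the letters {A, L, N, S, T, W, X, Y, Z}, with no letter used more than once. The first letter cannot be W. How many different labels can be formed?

2688

The first letter has 9−1 = 8 choices (anything except W).
The remaining 3 letters are filled from the other 8 symbols without repetition: 8 × 7 × 6 = 336.
Total: 8 × 336 = 2688.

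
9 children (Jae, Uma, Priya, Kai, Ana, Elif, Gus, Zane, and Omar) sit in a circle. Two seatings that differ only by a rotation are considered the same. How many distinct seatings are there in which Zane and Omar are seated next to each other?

10080

Glue Zane and Omar into a block (2 internal orders). Seating 8 units around a circle gives (7)! arrangements.
So 2 × (7)! = 2 × 5040 = 10080.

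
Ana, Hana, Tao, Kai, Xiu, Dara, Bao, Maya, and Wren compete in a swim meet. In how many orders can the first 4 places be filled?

3024

This is an ordered selection of 4 from 9: P(9,4).
That gives 9 × 8 × 7 × 6 = 3024.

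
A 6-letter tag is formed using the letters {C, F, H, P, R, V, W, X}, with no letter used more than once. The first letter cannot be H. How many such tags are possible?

The first letter has 8−1 = 7 choices (anything except H).
The remaining 5 letters are filled from the other 7 symbols without repetition: 7 × 6 × 5 × 4 × 3 = 2520.
Total: 7 × 2520 = 17640.

17640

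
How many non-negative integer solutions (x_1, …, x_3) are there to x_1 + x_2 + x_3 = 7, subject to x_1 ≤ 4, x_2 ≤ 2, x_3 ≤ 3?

Ignoring the caps, the number of non-negative solutions to x_1+…+x_3 = 7 is C(9,2) = 36.
Subtract solutions that violate a single cap (substitute x_i' = x_i − (cap_i+1)): x_1 ≥ 5 gives C(4,2) = 6; x_2 ≥ 3 gives C(6,2) = 15; x_3 ≥ 4 gives C(5,2) = 10. Together 31.
Add back pairs where two caps are both exceeded: 0 + 0 + 1 = 1.
By inclusion–exclusion the count is 36 − 31 + 1 = 6.

6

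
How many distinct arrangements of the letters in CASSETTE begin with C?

630

Fix C in the first position and arrange the remaining 7 letters.
Those 7 letters have E appearing twice, S appearing twice, and T appearing twice, giving (7)!/(2!·2!·2!) = 630.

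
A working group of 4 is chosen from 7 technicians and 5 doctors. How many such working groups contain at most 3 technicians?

460

Split by how many technicians are chosen (0 through 3).
Sum: C(7,0)·C(5,4) + C(7,1)·C(5,3) + C(7,2)·C(5,2) + C(7,3)·C(5,1) = 5 + 70 + 210 + 175 = 460.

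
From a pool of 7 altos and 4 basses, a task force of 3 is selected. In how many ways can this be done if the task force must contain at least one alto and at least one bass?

With no constraint there are C(11,3) = 165 possible selections.
Subtract selections that omit an entire group: no altos → C(4,3) = 4; no basses → C(7,3) = 35.
Both groups omitted at once is impossible, so 165 − 39 = 126.

126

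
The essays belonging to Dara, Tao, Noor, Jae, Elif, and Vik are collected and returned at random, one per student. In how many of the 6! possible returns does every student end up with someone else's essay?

This is the derangement count D_6: permutations of 6 items with no fixed point.
By inclusion–exclusion this is Σ_{j=0}^{6} (−1)^j C(6,j)·(6−j)!.
Computing: 720 − 720 + 360 − 120 + 30 − 6 + 1 = 265.

265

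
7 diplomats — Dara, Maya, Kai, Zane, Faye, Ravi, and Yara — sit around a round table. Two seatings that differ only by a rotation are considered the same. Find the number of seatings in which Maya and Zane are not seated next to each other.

All circular seatings of 7 people number (6)! = 720.
Those with Maya next to Zane: fuse the pair into one unit and seat 6 units around a circle — 2·(5)! = 240.
Subtracting, 720 − 240 = 480.

480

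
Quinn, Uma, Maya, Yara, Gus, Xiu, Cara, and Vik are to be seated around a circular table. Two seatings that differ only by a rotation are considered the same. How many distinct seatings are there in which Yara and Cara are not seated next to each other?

Without the restriction there are (7)! = 5040 seatings.
Seatings with Yara beside Cara: treat them as a block with 2 internal orders, giving 2 × (6)! = 1440.
Subtracting, 5040 − 1440 = 3600.

3600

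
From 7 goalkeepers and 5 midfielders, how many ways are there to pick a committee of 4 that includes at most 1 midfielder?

210

Split by how many midfielders are chosen (0 through 1).
Sum: C(5,0)·C(7,4) + C(5,1)·C(7,3) = 35 + 175 = 210.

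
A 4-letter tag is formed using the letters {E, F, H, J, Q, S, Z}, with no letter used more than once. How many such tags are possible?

With no repetition, fill the 4 letters in order: 7 choices, then 6, down to 4.
That product is 7 × 6 × 5 × 4 = 840.

840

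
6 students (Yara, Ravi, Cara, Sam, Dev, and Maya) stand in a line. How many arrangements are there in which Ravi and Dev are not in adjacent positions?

Of the 6! = 720 arrangements, those with Ravi and Dev adjacent number 2 × 5! = 240 (treat the pair as a block with 2 internal orders).
Complementary counting: 720 − 240 = 480.

480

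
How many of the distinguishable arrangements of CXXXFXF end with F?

30

With the last slot taken by F, it remains to arrange the other 6 letters (CXXXXF).
Those 6 letters have X appearing 4 times, giving (6)!/(4!) = 30.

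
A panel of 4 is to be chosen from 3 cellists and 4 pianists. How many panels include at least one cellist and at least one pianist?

Unrestricted: C(7,4) = 35 ways to pick any 4 of the 7.
Subtract selections that omit an entire group: no cellists → C(4,4) = 1; no pianists → C(3,4) = 0.
Both groups omitted at once is impossible, so 35 − 1 = 34.

34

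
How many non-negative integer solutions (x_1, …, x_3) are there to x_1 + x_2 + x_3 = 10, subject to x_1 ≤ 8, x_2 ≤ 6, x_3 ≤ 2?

18

By stars and bars, unrestricted non-negative solutions to x_1+…+x_3 = 10 number C(10+2,2) = 66.
Subtract solutions that violate a single cap (substitute x_i' = x_i − (cap_i+1)): x_1 ≥ 9 gives C(3,2) = 3; x_2 ≥ 7 gives C(5,2) = 10; x_3 ≥ 3 gives C(9,2) = 36. Together 49.
Add back pairs where two caps are both exceeded: 0 + 0 + 1 = 1.
By inclusion–exclusion the count is 66 − 49 + 1 = 18.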